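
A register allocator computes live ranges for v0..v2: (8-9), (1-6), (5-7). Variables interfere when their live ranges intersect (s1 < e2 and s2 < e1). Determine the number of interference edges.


Check all pairs for overlapping intervals.
Two intervals (s1,e1) and (s2,e2) overlap if s1 < e2 and s2 < e1.
v0 (8-9) vs v1..v2: overlaps none -> 0
v1 (1-6) vs v2: overlaps v2 -> 1
Total overlapping pairs = 0 + 1 = 1

1


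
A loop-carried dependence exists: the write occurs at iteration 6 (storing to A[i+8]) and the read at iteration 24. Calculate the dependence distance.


Distance = read iteration - write iteration
= 24 - 6 = 18

18


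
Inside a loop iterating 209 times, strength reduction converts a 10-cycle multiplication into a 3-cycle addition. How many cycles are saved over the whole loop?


Per-iteration saving = 10 - 3 = 7
Total saved = 209 * 7 = 1463

1463


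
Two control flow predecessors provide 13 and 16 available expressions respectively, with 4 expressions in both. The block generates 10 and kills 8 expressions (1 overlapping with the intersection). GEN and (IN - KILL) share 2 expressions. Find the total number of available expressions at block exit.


IN = intersection of predecessors = 4
IN - KILL = 4 - 1 = 3
|OUT| = |GEN| + |IN - KILL| - |GEN ∩ (IN - KILL)| = 10 + 3 - 2 = 11

11


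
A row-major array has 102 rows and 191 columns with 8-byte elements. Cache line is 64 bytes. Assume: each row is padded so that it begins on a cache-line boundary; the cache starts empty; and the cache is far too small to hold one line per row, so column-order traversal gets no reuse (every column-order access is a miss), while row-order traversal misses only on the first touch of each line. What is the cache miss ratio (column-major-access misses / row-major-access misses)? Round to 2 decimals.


Each row occupies 191 * 8 = 1528 bytes and starts on a line boundary, so it spans ceil(1528 / 64) = 24 cache lines.
Row-major traversal misses (one per line touched): 102 * ceil(191 * 8 / 64) = 2448
Column-major traversal misses (no reuse, every access misses): 102 * 191 = 19482
Ratio = 19482 / 2448 = 7.96

7.96


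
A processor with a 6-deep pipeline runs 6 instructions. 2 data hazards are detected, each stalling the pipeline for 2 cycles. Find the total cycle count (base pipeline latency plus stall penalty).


Base cycles = 6 + 6 - 1 = 11
Total stalls = 2 * 2 = 4
Total = 11 + 4 = 15

15


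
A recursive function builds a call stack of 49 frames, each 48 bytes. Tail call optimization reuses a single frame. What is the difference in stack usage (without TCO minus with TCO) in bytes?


Without TCO: 49 * 48 = 2352 bytes
With TCO: reuse 1 frame = 48 bytes
Savings = 2352 - 48 = 2304

2304


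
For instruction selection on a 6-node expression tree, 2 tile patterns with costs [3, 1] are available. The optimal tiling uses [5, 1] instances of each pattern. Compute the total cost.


Total cost = sum(count_i * cost_i)
= 5*3 + 1*1
= 16

16


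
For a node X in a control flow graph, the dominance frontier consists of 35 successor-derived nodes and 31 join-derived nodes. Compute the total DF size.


DF(X) = direct successor contributions + join point contributions
= 35 + 31 = 66

66


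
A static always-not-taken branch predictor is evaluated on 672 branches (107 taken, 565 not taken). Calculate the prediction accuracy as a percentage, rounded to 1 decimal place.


Predictor: always-not-taken
Correct predictions = 565
Accuracy = 565 / 672 * 100 = 84.1%

84.1


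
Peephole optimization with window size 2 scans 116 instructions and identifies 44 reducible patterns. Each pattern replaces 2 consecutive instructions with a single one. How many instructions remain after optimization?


Each match removes 1 instructions.
Total removed = 44 * 1 = 44
Remaining = 116 - 44 = 72

72


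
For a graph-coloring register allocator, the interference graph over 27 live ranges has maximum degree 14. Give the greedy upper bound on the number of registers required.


Greedy coloring never needs more than (max_degree + 1) colors: when coloring a vertex, at most max_degree neighbors are already colored.
Upper bound = 14 + 1 = 15

15


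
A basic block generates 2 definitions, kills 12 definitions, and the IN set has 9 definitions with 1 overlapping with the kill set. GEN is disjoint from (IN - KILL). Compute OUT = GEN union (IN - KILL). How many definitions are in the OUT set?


IN - KILL: 9 - 1 = 8 surviving definitions
OUT = GEN + surviving = 2 + 8 = 10

10


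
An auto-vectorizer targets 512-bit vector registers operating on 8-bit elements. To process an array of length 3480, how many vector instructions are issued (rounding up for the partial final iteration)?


Width = 512 / 8 = 64 elements per vector op
Iterations = ceil(3480 / 64) = 55

55


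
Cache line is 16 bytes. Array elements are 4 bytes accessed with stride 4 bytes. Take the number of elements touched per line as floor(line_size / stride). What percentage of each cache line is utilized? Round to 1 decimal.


Elements per cache line = floor(16 / 4) = 4
Bytes used = 4 * 4 = 16
Utilization = 16 / 16 * 100 = 100.0%

100.0


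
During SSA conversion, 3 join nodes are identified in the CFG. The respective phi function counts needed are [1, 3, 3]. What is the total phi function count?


Total phi functions = sum of phi functions at each join node
= 1 + 3 + 3 = 7

7


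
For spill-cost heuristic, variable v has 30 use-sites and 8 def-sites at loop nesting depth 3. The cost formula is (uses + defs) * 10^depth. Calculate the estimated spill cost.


uses + defs = 30 + 8 = 38
10^3 = 1000
Spill cost = 38 * 1000 = 38000

38000


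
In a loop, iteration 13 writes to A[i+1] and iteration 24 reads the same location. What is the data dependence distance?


Distance = read iteration - write iteration
= 24 - 13 = 11

11


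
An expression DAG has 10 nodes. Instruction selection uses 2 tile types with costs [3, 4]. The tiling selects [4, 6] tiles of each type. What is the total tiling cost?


Total cost = sum(count_i * cost_i)
= 4*3 + 6*4
= 36

36


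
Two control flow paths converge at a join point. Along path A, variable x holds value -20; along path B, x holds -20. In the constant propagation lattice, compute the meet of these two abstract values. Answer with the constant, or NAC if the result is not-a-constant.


Meet operation: if both paths give the same constant, result is that constant; if they differ, result is NAC (not-a-constant).
Path A: -20, Path B: -20 -> equal
Result: constant -> -20

-20


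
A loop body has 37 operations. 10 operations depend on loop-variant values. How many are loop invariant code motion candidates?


Invariant candidates = total - loop-dependent
= 37 - 10 = 27

27


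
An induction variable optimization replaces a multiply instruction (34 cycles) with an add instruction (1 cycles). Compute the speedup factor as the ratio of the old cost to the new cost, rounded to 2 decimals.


Ratio = mult_cost / add_cost = 34 / 1 = 34.0

34.0


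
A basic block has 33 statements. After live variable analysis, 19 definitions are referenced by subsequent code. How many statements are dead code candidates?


Dead code = total statements - live definitions
= 33 - 19 = 14

14


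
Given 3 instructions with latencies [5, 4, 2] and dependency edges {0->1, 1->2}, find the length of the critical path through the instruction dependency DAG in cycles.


Compute longest path through dependency graph: dist(Ik) = max over predecessors of dist + latency(Ik).
dist(I0) = latency 5 = 5
dist(I1) = dist(I0) + 4 = 5 + 4 = 9
dist(I2) = dist(I1) + 2 = 9 + 2 = 11
Critical path = max dist = 11

11


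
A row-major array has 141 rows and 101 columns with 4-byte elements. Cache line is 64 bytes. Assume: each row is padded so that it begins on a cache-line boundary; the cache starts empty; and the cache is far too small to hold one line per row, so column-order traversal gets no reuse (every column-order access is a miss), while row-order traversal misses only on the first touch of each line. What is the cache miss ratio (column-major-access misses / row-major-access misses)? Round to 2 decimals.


Each row occupies 101 * 4 = 404 bytes and starts on a line boundary, so it spans ceil(404 / 64) = 7 cache lines.
Row-major traversal misses (one per line touched): 141 * ceil(101 * 4 / 64) = 987
Column-major traversal misses (no reuse, every access misses): 141 * 101 = 14241
Ratio = 14241 / 987 = 14.43

14.43


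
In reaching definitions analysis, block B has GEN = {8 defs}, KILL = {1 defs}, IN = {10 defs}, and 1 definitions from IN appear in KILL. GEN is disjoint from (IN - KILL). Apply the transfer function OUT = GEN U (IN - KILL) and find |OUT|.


IN - KILL: 10 - 1 = 9 surviving definitions
OUT = GEN + surviving = 8 + 9 = 17

17


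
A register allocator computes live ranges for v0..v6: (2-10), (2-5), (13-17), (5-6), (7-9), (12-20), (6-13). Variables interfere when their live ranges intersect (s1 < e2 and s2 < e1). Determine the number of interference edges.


Check all pairs for overlapping intervals.
Two intervals (s1,e1) and (s2,e2) overlap if s1 < e2 and s2 < e1.
v0 (2-10) vs v1..v6: overlaps v1, v3, v4, v6 -> 4
v1 (2-5) vs v2..v6: overlaps none -> 0
v2 (13-17) vs v3..v6: overlaps v5 -> 1
v3 (5-6) vs v4..v6: overlaps none -> 0
v4 (7-9) vs v5..v6: overlaps v6 -> 1
v5 (12-20) vs v6: overlaps v6 -> 1
Total overlapping pairs = 4 + 0 + 1 + 0 + 1 + 1 = 7

7


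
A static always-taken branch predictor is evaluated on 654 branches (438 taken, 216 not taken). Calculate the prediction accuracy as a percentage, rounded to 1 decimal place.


Predictor: always-taken
Correct predictions = 438
Accuracy = 438 / 654 * 100 = 67.0%

67.0


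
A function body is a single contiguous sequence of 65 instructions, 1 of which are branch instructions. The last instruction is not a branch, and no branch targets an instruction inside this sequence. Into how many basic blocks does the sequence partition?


With no in-sequence branch targets, the leaders are the first instruction plus the instruction after each branch.
Number of basic blocks = branches + 1
= 1 + 1 = 2

2


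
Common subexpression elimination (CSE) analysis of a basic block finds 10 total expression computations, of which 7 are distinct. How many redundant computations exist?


CSE count = total expressions - unique expressions
= 10 - 7 = 3

3


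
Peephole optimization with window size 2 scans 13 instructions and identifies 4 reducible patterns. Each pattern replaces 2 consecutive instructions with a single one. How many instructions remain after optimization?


Each match removes 1 instructions.
Total removed = 4 * 1 = 4
Remaining = 13 - 4 = 9

9


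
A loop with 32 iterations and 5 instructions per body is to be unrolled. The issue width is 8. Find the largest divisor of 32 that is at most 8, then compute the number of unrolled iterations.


Largest divisor of 32 <= 8 is 8
New iterations = 32 / 8 = 4

4


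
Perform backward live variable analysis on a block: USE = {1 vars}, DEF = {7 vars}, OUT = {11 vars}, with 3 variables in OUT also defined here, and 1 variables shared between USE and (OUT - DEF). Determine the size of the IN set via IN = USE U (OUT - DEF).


OUT - DEF: 11 - 3 = 8
|IN| = |USE| + |OUT - DEF| - |USE ∩ (OUT - DEF)| = 1 + 8 - 1 = 8

8


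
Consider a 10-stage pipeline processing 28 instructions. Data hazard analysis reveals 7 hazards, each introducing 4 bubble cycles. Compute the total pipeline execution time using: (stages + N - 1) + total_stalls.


Base cycles = 10 + 28 - 1 = 37
Total stalls = 7 * 4 = 28
Total = 37 + 28 = 65

65


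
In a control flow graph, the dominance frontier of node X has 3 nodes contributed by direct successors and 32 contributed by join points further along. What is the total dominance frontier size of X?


DF(X) = direct successor contributions + join point contributions
= 3 + 32 = 35

35


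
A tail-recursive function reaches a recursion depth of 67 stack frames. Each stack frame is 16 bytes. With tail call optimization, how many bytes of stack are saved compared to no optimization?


Without TCO: 67 * 16 = 1072 bytes
With TCO: reuse 1 frame = 16 bytes
Savings = 1072 - 16 = 1056

1056


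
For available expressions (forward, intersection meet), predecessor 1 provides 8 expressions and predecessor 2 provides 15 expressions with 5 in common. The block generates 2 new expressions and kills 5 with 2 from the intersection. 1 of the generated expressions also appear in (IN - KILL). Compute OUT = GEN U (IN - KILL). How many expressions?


IN = intersection of predecessors = 5
IN - KILL = 5 - 2 = 3
|OUT| = |GEN| + |IN - KILL| - |GEN ∩ (IN - KILL)| = 2 + 3 - 1 = 4

4


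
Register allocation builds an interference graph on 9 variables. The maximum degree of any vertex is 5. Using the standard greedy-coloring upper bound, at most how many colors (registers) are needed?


Greedy coloring never needs more than (max_degree + 1) colors: when coloring a vertex, at most max_degree neighbors are already colored.
Upper bound = 5 + 1 = 6

6


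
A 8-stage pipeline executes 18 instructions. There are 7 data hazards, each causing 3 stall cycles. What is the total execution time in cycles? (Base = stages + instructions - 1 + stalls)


Base cycles = 8 + 18 - 1 = 25
Total stalls = 7 * 3 = 21
Total = 25 + 21 = 46

46


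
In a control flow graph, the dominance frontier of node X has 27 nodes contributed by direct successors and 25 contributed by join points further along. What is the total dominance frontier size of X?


DF(X) = direct successor contributions + join point contributions
= 27 + 25 = 52

52


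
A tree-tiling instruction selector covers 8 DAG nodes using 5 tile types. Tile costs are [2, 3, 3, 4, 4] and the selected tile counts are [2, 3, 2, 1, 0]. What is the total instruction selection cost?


Total cost = sum(count_i * cost_i)
= 2*2 + 3*3 + 2*3 + 1*4 + 0*4
= 23

23


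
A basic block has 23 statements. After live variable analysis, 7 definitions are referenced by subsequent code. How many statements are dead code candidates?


Dead code = total statements - live definitions
= 23 - 7 = 16

16


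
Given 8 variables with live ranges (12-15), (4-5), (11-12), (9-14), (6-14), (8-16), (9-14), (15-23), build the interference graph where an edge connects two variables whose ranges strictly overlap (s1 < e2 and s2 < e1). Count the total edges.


Check all pairs for overlapping intervals.
Two intervals (s1,e1) and (s2,e2) overlap if s1 < e2 and s2 < e1.
v0 (12-15) vs v1..v7: overlaps v3, v4, v5, v6 -> 4
v1 (4-5) vs v2..v7: overlaps none -> 0
v2 (11-12) vs v3..v7: overlaps v3, v4, v5, v6 -> 4
v3 (9-14) vs v4..v7: overlaps v4, v5, v6 -> 3
v4 (6-14) vs v5..v7: overlaps v5, v6 -> 2
v5 (8-16) vs v6..v7: overlaps v6, v7 -> 2
v6 (9-14) vs v7: overlaps none -> 0
Total overlapping pairs = 4 + 0 + 4 + 3 + 2 + 2 + 0 = 15

15


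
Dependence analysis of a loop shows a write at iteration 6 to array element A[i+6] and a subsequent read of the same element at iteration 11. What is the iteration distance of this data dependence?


Distance = read iteration - write iteration
= 11 - 6 = 5

5


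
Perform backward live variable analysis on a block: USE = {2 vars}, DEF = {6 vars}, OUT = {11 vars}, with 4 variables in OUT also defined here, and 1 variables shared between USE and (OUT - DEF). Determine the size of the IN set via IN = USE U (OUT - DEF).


OUT - DEF: 11 - 4 = 7
|IN| = |USE| + |OUT - DEF| - |USE ∩ (OUT - DEF)| = 2 + 7 - 1 = 8

8


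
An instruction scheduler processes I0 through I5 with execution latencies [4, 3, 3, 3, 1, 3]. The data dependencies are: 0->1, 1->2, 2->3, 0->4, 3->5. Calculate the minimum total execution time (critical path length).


Compute longest path through dependency graph: dist(Ik) = max over predecessors of dist + latency(Ik).
dist(I0) = latency 4 = 4
dist(I1) = dist(I0) + 3 = 4 + 3 = 7
dist(I2) = dist(I1) + 3 = 7 + 3 = 10
dist(I3) = dist(I2) + 3 = 10 + 3 = 13
dist(I4) = dist(I0) + 1 = 4 + 1 = 5
dist(I5) = dist(I3) + 3 = 13 + 3 = 16
Critical path = max dist = 16

16


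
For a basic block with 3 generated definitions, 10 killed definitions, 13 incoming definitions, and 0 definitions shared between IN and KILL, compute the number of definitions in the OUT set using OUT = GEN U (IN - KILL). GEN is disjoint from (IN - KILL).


IN - KILL: 13 - 0 = 13 surviving definitions
OUT = GEN + surviving = 3 + 13 = 16

16


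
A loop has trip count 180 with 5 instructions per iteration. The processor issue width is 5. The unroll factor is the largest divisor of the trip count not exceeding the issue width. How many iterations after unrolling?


Largest divisor of 180 <= 5 is 5
New iterations = 180 / 5 = 36

36


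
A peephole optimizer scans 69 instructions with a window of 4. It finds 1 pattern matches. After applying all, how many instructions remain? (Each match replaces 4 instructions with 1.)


Each match removes 3 instructions.
Total removed = 1 * 3 = 3
Remaining = 69 - 3 = 66

66


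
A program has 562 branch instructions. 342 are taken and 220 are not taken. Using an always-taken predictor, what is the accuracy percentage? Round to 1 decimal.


Predictor: always-taken
Correct predictions = 342
Accuracy = 342 / 562 * 100 = 60.9%

60.9


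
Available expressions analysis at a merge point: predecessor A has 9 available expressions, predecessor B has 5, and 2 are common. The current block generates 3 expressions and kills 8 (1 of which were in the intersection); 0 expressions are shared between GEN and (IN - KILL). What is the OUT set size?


IN = intersection of predecessors = 2
IN - KILL = 2 - 1 = 1
|OUT| = |GEN| + |IN - KILL| - |GEN ∩ (IN - KILL)| = 3 + 1 - 0 = 4

4


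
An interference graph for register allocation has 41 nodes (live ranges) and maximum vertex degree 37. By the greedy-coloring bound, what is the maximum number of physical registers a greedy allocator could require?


Greedy coloring never needs more than (max_degree + 1) colors: when coloring a vertex, at most max_degree neighbors are already colored.
Upper bound = 37 + 1 = 38

38


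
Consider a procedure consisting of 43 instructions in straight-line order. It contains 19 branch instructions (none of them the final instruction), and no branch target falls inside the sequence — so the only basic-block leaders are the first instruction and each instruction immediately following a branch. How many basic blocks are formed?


With no in-sequence branch targets, the leaders are the first instruction plus the instruction after each branch.
Number of basic blocks = branches + 1
= 19 + 1 = 20

20


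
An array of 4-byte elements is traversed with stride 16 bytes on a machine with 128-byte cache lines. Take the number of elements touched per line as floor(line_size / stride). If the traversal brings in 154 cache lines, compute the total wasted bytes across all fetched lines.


Elements per line = floor(128 / 16) = 8
Bytes used per line = 8 * 4 = 32
Wasted per line = 128 - 32 = 96
Total wasted = 96 * 154 = 14784

14784


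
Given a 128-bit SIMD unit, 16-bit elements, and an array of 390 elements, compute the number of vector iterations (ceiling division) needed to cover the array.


Width = 128 / 16 = 8 elements per vector op
Iterations = ceil(390 / 8) = 49

49


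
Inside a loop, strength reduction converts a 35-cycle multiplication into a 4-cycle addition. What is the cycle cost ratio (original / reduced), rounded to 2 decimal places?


Ratio = mult_cost / add_cost = 35 / 4 = 8.75

8.75


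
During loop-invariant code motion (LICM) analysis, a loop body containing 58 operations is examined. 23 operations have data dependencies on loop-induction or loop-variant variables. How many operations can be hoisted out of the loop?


Invariant candidates = total - loop-dependent
= 58 - 23 = 35

35


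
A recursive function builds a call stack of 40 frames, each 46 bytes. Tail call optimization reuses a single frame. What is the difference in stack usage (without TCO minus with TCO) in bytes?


Without TCO: 40 * 46 = 1840 bytes
With TCO: reuse 1 frame = 46 bytes
Savings = 1840 - 46 = 1794

1794


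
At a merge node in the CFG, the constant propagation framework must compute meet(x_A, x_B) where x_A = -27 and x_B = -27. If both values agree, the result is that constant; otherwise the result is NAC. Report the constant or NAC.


Meet operation: if both paths give the same constant, result is that constant; if they differ, result is NAC (not-a-constant).
Path A: -27, Path B: -27 -> equal
Result: constant -> -27

-27


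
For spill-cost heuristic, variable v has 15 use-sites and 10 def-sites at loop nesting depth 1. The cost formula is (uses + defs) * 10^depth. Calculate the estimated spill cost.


uses + defs = 15 + 10 = 25
10^1 = 10
Spill cost = 25 * 10 = 250

250


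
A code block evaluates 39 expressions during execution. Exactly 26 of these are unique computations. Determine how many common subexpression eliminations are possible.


CSE count = total expressions - unique expressions
= 39 - 26 = 13

13


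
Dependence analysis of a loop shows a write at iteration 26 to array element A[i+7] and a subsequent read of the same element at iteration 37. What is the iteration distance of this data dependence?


Distance = read iteration - write iteration
= 37 - 26 = 11

11


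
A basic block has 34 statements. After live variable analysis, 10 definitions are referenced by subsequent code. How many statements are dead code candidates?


Dead code = total statements - live definitions
= 34 - 10 = 24

24


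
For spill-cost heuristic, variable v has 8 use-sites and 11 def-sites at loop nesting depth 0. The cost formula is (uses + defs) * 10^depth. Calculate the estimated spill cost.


uses + defs = 8 + 11 = 19
10^0 = 1
Spill cost = 19 * 1 = 19

19


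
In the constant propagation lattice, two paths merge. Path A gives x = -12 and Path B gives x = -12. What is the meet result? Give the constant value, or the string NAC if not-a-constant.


Meet operation: if both paths give the same constant, result is that constant; if they differ, result is NAC (not-a-constant).
Path A: -12, Path B: -12 -> equal
Result: constant -> -12

-12


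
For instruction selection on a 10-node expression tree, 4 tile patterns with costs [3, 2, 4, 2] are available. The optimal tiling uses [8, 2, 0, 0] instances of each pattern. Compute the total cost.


Total cost = sum(count_i * cost_i)
= 8*3 + 2*2 + 0*4 + 0*2
= 28

28


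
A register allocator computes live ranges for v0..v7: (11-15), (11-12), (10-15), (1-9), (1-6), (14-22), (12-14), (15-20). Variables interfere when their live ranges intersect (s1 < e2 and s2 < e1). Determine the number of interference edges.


Check all pairs for overlapping intervals.
Two intervals (s1,e1) and (s2,e2) overlap if s1 < e2 and s2 < e1.
v0 (11-15) vs v1..v7: overlaps v1, v2, v5, v6 -> 4
v1 (11-12) vs v2..v7: overlaps v2 -> 1
v2 (10-15) vs v3..v7: overlaps v5, v6 -> 2
v3 (1-9) vs v4..v7: overlaps v4 -> 1
v4 (1-6) vs v5..v7: overlaps none -> 0
v5 (14-22) vs v6..v7: overlaps v7 -> 1
v6 (12-14) vs v7: overlaps none -> 0
Total overlapping pairs = 4 + 1 + 2 + 1 + 0 + 1 + 0 = 9

9


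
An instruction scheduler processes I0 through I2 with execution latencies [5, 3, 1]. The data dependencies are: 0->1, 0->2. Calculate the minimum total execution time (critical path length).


Compute longest path through dependency graph: dist(Ik) = max over predecessors of dist + latency(Ik).
dist(I0) = latency 5 = 5
dist(I1) = dist(I0) + 3 = 5 + 3 = 8
dist(I2) = dist(I0) + 1 = 5 + 1 = 6
Critical path = max dist = 8

8


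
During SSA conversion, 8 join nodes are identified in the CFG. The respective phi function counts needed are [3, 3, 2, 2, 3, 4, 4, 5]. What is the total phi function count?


Total phi functions = sum of phi functions at each join node
= 3 + 3 + 2 + 2 + 3 + 4 + 4 + 5 = 26

26


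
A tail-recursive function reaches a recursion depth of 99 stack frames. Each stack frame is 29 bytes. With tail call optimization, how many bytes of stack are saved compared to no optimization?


Without TCO: 99 * 29 = 2871 bytes
With TCO: reuse 1 frame = 29 bytes
Savings = 2871 - 29 = 2842

2842


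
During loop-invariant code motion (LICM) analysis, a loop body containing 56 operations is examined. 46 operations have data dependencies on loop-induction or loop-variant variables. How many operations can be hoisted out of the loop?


Invariant candidates = total - loop-dependent
= 56 - 46 = 10

10


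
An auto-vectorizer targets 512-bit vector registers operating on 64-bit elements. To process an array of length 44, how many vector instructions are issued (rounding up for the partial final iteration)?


Width = 512 / 64 = 8 elements per vector op
Iterations = ceil(44 / 8) = 6

6


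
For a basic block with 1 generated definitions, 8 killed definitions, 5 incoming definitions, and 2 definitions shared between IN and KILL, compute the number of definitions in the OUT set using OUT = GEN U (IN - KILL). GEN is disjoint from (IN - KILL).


IN - KILL: 5 - 2 = 3 surviving definitions
OUT = GEN + surviving = 1 + 3 = 4

4


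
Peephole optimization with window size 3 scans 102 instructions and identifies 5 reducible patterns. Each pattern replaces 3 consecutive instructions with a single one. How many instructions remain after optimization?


Each match removes 2 instructions.
Total removed = 5 * 2 = 10
Remaining = 102 - 10 = 92

92


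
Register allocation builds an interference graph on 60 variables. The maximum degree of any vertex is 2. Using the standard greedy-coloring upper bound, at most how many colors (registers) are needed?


Greedy coloring never needs more than (max_degree + 1) colors: when coloring a vertex, at most max_degree neighbors are already colored.
Upper bound = 2 + 1 = 3

3


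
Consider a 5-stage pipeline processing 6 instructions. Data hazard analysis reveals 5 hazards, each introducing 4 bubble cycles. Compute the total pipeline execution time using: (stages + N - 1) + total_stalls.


Base cycles = 5 + 6 - 1 = 10
Total stalls = 5 * 4 = 20
Total = 10 + 20 = 30

30


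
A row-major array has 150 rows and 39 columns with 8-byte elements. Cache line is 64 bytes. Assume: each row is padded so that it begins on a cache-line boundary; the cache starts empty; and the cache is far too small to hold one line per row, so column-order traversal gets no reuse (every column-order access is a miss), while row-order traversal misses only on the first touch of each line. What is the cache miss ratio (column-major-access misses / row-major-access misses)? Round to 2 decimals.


Each row occupies 39 * 8 = 312 bytes and starts on a line boundary, so it spans ceil(312 / 64) = 5 cache lines.
Row-major traversal misses (one per line touched): 150 * ceil(39 * 8 / 64) = 750
Column-major traversal misses (no reuse, every access misses): 150 * 39 = 5850
Ratio = 5850 / 750 = 7.8

7.8


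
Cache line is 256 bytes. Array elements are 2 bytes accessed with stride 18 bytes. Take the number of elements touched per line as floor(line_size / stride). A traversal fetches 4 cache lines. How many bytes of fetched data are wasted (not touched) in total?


Elements per line = floor(256 / 18) = 14
Bytes used per line = 14 * 2 = 28
Wasted per line = 256 - 28 = 228
Total wasted = 228 * 4 = 912

912


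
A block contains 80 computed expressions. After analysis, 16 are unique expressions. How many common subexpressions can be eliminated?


CSE count = total expressions - unique expressions
= 80 - 16 = 64

64


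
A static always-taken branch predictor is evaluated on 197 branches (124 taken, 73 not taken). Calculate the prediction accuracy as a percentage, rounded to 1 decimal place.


Predictor: always-taken
Correct predictions = 124
Accuracy = 124 / 197 * 100 = 62.9%

62.9


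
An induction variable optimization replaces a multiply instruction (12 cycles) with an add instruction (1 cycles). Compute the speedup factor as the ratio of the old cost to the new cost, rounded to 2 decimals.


Ratio = mult_cost / add_cost = 12 / 1 = 12.0

12.0


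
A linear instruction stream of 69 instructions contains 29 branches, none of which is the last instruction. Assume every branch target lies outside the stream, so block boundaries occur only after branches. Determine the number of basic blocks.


With no in-sequence branch targets, the leaders are the first instruction plus the instruction after each branch.
Number of basic blocks = branches + 1
= 29 + 1 = 30

30


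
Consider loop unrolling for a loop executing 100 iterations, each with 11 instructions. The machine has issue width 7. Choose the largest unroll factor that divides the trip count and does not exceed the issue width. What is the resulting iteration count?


Largest divisor of 100 <= 7 is 5
New iterations = 100 / 5 = 20

20


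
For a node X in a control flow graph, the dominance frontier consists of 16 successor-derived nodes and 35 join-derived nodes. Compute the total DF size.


DF(X) = direct successor contributions + join point contributions
= 16 + 35 = 51

51


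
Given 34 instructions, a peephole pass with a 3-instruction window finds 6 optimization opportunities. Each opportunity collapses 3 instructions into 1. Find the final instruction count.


Each match removes 2 instructions.
Total removed = 6 * 2 = 12
Remaining = 34 - 12 = 22

22


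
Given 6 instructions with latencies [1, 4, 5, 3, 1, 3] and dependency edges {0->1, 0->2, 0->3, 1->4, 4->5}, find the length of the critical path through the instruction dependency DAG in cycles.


Compute longest path through dependency graph: dist(Ik) = max over predecessors of dist + latency(Ik).
dist(I0) = latency 1 = 1
dist(I1) = dist(I0) + 4 = 1 + 4 = 5
dist(I2) = dist(I0) + 5 = 1 + 5 = 6
dist(I3) = dist(I0) + 3 = 1 + 3 = 4
dist(I4) = dist(I1) + 1 = 5 + 1 = 6
dist(I5) = dist(I4) + 3 = 6 + 3 = 9
Critical path = max dist = 9

9


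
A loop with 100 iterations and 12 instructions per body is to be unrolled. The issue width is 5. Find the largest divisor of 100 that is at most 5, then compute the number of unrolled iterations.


Largest divisor of 100 <= 5 is 5
New iterations = 100 / 5 = 20

20


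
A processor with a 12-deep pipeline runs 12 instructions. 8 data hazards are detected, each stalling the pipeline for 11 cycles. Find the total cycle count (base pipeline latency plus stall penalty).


Base cycles = 12 + 12 - 1 = 23
Total stalls = 8 * 11 = 88
Total = 23 + 88 = 111

111


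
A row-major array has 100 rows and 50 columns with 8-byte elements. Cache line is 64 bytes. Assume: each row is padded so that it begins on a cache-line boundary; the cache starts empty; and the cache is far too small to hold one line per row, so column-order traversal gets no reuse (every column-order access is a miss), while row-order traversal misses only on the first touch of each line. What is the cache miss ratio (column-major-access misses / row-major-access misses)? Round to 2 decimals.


Each row occupies 50 * 8 = 400 bytes and starts on a line boundary, so it spans ceil(400 / 64) = 7 cache lines.
Row-major traversal misses (one per line touched): 100 * ceil(50 * 8 / 64) = 700
Column-major traversal misses (no reuse, every access misses): 100 * 50 = 5000
Ratio = 5000 / 700 = 7.14

7.14


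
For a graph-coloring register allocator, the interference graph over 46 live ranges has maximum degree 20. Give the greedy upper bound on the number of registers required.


Greedy coloring never needs more than (max_degree + 1) colors: when coloring a vertex, at most max_degree neighbors are already colored.
Upper bound = 20 + 1 = 21

21


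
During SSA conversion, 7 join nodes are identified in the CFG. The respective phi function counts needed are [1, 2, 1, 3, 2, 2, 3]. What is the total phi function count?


Total phi functions = sum of phi functions at each join node
= 1 + 2 + 1 + 3 + 2 + 2 + 3 = 14

14


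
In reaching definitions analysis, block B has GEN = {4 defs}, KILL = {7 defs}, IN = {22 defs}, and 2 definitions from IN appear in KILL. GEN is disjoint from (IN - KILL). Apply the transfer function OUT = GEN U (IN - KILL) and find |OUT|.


IN - KILL: 22 - 2 = 20 surviving definitions
OUT = GEN + surviving = 4 + 20 = 24

24


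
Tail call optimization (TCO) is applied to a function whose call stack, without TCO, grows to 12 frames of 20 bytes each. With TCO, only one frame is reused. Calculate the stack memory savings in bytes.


Without TCO: 12 * 20 = 240 bytes
With TCO: reuse 1 frame = 20 bytes
Savings = 240 - 20 = 220

220


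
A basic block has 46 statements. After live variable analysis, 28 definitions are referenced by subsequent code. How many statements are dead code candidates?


Dead code = total statements - live definitions
= 46 - 28 = 18

18


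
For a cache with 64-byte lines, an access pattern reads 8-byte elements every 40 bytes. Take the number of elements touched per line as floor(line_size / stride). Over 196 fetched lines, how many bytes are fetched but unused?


Elements per line = floor(64 / 40) = 1
Bytes used per line = 1 * 8 = 8
Wasted per line = 64 - 8 = 56
Total wasted = 56 * 196 = 10976

10976


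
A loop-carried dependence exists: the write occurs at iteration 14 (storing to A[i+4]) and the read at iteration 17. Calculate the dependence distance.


Distance = read iteration - write iteration
= 17 - 14 = 3

3


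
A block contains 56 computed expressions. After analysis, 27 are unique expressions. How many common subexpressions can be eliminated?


CSE count = total expressions - unique expressions
= 56 - 27 = 29

29


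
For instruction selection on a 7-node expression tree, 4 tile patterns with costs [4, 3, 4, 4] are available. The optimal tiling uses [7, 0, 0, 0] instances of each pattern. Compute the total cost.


Total cost = sum(count_i * cost_i)
= 7*4 + 0*3 + 0*4 + 0*4
= 28

28


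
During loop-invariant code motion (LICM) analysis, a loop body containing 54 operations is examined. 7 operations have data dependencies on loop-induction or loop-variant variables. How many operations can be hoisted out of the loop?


Invariant candidates = total - loop-dependent
= 54 - 7 = 47

47


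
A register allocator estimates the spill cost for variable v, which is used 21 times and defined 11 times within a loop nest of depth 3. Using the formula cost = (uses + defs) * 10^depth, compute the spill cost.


uses + defs = 21 + 11 = 32
10^3 = 1000
Spill cost = 32 * 1000 = 32000

32000


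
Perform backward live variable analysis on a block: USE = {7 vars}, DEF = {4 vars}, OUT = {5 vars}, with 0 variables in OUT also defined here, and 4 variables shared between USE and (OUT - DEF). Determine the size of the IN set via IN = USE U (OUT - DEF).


OUT - DEF: 5 - 0 = 5
|IN| = |USE| + |OUT - DEF| - |USE ∩ (OUT - DEF)| = 7 + 5 - 4 = 8

8


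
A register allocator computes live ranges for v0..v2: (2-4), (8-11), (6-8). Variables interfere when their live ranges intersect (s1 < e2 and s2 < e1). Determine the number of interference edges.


Check all pairs for overlapping intervals.
Two intervals (s1,e1) and (s2,e2) overlap if s1 < e2 and s2 < e1.
v0 (2-4) vs v1..v2: overlaps none -> 0
v1 (8-11) vs v2: overlaps none -> 0
Total overlapping pairs = 0 + 0 = 0

0


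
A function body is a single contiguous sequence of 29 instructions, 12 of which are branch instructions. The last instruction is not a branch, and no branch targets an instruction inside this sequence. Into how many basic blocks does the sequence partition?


With no in-sequence branch targets, the leaders are the first instruction plus the instruction after each branch.
Number of basic blocks = branches + 1
= 12 + 1 = 13

13


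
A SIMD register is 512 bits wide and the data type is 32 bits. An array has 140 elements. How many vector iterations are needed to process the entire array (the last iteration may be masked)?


Width = 512 / 32 = 16 elements per vector op
Iterations = ceil(140 / 16) = 9

9


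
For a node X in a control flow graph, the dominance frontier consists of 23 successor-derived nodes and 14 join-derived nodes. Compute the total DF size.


DF(X) = direct successor contributions + join point contributions
= 23 + 14 = 37

37


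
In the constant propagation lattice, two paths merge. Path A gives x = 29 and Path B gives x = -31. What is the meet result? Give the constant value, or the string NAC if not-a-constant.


Meet operation: if both paths give the same constant, result is that constant; if they differ, result is NAC (not-a-constant).
Path A: 29, Path B: -31 -> differ
Result: not-a-constant -> NAC

NAC


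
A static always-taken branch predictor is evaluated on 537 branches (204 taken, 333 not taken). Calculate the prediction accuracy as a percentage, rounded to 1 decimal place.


Predictor: always-taken
Correct predictions = 204
Accuracy = 204 / 537 * 100 = 38.0%

38.0


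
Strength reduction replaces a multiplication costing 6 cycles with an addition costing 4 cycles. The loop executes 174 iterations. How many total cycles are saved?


Per-iteration saving = 6 - 4 = 2
Total saved = 174 * 2 = 348

348


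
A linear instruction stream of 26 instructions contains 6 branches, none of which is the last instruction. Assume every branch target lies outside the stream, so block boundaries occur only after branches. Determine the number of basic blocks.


With no in-sequence branch targets, the leaders are the first instruction plus the instruction after each branch.
Number of basic blocks = branches + 1
= 6 + 1 = 7

7


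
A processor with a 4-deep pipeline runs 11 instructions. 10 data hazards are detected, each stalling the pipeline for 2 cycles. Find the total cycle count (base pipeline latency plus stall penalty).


Base cycles = 4 + 11 - 1 = 14
Total stalls = 10 * 2 = 20
Total = 14 + 20 = 34

34


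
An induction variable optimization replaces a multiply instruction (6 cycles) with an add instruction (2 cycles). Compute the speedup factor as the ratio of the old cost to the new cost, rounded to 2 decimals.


Ratio = mult_cost / add_cost = 6 / 2 = 3.0

3.0


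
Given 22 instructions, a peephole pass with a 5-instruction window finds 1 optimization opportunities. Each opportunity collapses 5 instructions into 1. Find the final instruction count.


Each match removes 4 instructions.
Total removed = 1 * 4 = 4
Remaining = 22 - 4 = 18

18


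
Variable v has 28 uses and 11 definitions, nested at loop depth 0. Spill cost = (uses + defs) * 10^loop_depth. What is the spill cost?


uses + defs = 28 + 11 = 39
10^0 = 1
Spill cost = 39 * 1 = 39

39


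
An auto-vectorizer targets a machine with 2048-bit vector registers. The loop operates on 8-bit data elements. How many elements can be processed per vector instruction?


Width = SIMD bits / data type bits
= 2048 / 8 = 256

256


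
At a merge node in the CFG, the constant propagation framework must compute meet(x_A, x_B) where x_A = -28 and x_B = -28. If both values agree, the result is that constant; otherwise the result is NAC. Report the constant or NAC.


Meet operation: if both paths give the same constant, result is that constant; if they differ, result is NAC (not-a-constant).
Path A: -28, Path B: -28 -> equal
Result: constant -> -28

-28


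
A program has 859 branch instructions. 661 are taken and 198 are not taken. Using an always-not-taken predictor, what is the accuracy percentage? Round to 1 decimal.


Predictor: always-not-taken
Correct predictions = 198
Accuracy = 198 / 859 * 100 = 23.1%

23.1
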